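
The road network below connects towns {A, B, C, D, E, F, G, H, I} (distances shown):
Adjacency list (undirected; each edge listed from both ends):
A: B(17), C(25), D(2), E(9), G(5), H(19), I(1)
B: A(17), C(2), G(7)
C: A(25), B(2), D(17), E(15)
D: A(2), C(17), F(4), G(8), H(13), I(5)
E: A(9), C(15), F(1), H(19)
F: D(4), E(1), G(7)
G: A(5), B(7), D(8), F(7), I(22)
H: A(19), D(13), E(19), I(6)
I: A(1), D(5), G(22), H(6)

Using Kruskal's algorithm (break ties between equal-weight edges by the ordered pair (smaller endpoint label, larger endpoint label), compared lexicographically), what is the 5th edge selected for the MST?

Kruskal's algorithm — process edges by increasing weight (ties by edge label):
A–I (1): add — endpoints in different components.
E–F (1): add — endpoints in different components.
A–D (2): add — endpoints in different components.
B–C (2): add — endpoints in different components.
D–F (4): add — endpoints in different components.
A–G (5): add — endpoints in different components.
D–I (5): skip — D and I already connected.
H–I (6): add — endpoints in different components.
B–G (7): add — endpoints in different components.
The 5th edge added is D–F.

D-F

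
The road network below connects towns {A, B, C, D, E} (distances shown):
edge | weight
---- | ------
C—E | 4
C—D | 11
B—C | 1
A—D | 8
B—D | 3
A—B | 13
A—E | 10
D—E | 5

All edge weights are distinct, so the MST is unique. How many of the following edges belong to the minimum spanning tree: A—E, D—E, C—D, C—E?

Kruskal's algorithm — process edges by increasing weight (ties by edge label):
B—C (1): add — endpoints in different components.
B—D (3): add — endpoints in different components.
C—E (4): add — endpoints in different components.
D—E (5): skip — D and E already connected.
A—D (8): add — endpoints in different components.
MST edge set: {B—C, B—D, C—E, A—D}.
Of the listed edges, {C—E} are in the MST → 1.

1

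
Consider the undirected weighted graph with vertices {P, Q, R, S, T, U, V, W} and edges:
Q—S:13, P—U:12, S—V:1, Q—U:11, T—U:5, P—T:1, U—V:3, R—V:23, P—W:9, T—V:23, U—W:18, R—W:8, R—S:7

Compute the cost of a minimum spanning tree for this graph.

Kruskal: consider edges lightest-first.
P—T (1): add — endpoints in different components.
S—V (1): add — endpoints in different components.
U—V (3): add — endpoints in different components.
T—U (5): add — endpoints in different components.
R—S (7): add — endpoints in different components.
R—W (8): add — endpoints in different components.
P—W (9): skip — P and W already connected.
Q—U (11): add — endpoints in different components.
MST edges: P—T, S—V, U—V, T—U, R—S, R—W, Q—U; total weight 1+1+3+5+7+8+11 = 36.

36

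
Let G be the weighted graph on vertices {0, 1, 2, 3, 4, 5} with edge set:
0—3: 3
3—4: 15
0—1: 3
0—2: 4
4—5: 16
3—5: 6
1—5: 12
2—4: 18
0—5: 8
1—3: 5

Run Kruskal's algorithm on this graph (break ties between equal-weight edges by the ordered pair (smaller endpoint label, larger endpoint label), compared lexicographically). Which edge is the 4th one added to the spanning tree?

3-5

Kruskal: consider edges lightest-first.
0—1 (3): add. Components now {0,1} {2} {3} {4} {5}
0—3 (3): add. Components now {0,1,3} {2} {4} {5}
0—2 (4): add. Components now {0,1,2,3} {4} {5}
1—3 (5): skip — 1 and 3 already connected.
3—5 (6): add. Components now {0,1,2,3,5} {4}
0—5 (8): skip — 0 and 5 already connected.
1—5 (12): skip — 1 and 5 already connected.
3—4 (15): add. Components now {0,1,2,3,4,5}
The 4th edge added is 3—5.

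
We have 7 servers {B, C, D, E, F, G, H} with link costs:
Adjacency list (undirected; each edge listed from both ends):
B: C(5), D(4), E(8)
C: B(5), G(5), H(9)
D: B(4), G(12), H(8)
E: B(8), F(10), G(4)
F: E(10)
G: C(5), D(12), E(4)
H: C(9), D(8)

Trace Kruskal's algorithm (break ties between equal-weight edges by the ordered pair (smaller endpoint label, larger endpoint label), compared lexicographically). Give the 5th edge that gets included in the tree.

Kruskal: consider edges lightest-first.
B D (4): add — endpoints in different components.
E G (4): add — endpoints in different components.
B C (5): add — endpoints in different components.
C G (5): add — endpoints in different components.
B E (8): skip — B and E already connected.
D H (8): add — endpoints in different components.
C H (9): skip — C and H already connected.
E F (10): add — endpoints in different components.
The 5th edge added is D H.

D-H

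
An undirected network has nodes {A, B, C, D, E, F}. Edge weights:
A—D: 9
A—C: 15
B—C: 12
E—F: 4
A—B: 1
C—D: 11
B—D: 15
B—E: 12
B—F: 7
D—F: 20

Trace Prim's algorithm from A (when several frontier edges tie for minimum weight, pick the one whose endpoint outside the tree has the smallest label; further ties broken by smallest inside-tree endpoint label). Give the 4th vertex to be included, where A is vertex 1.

Grow the tree from A using Prim:
Step 1: frontier [A—B 1, A—D 9, A—C 15] → take A—B (1); add B.
Step 2: frontier [A—D 9, A—C 15, B—F 7, B—C 12, B—E 12, B—D 15] → take B—F (7); add F.
Step 3: frontier [A—D 9, A—C 15, B—C 12, B—E 12, B—D 15, E—F 4, D—F 20] → take E—F (4); add E.
Step 4: frontier [A—D 9, A—C 15, B—C 12, B—D 15, D—F 20] → take A—D (9); add D.
Step 5: frontier [A—C 15, B—C 12, C—D 11] → take C—D (11); add C.
Vertex order: A, B, F, E, D, C. The 4th vertex is E.

E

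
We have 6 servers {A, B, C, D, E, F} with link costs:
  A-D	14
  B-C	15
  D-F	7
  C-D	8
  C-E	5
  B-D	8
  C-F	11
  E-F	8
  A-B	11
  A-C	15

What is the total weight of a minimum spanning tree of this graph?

39

Kruskal: consider edges lightest-first.
C-E (5): add. Components now {A} {B} {C,E} {D} {F}
D-F (7): add. Components now {A} {B} {C,E} {D,F}
B-D (8): add. Components now {A} {B,D,F} {C,E}
C-D (8): add. Components now {A} {B,C,D,E,F}
E-F (8): skip — E and F already connected.
A-B (11): add. Components now {A,B,C,D,E,F}
MST edges: C-E, D-F, B-D, C-D, A-B; total weight 5+7+8+8+11 = 39.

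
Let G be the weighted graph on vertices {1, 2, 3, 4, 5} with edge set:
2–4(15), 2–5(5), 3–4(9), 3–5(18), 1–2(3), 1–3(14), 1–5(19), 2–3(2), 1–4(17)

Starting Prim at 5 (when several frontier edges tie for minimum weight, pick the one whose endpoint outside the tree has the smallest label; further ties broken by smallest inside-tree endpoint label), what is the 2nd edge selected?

2-3

Prim, starting at 5.
Step 1: frontier [2–5 5, 3–5 18, 1–5 19] → take 2–5 (5); add 2.
Step 2: frontier [2–3 2, 1–2 3, 2–4 15, 3–5 18, 1–5 19] → take 2–3 (2); add 3.
Step 3: frontier [1–2 3, 2–4 15, 3–4 9, 1–3 14, 1–5 19] → take 1–2 (3); add 1.
Step 4: frontier [1–4 17, 2–4 15, 3–4 9] → take 3–4 (9); add 4.
The 2nd edge added is 2–3.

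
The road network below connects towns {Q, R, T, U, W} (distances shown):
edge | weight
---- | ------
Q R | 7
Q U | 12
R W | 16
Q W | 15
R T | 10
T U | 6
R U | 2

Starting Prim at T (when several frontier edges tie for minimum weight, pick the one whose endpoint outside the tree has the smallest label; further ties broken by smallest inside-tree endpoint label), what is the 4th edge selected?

Grow the tree from T using Prim:
Step 1: cheapest edge leaving the tree is T U (6); add U.
Step 2: cheapest edge leaving the tree is R U (2); add R.
Step 3: cheapest edge leaving the tree is Q R (7); add Q.
Step 4: cheapest edge leaving the tree is Q W (15); add W.
The 4th edge added is Q W.

Q-W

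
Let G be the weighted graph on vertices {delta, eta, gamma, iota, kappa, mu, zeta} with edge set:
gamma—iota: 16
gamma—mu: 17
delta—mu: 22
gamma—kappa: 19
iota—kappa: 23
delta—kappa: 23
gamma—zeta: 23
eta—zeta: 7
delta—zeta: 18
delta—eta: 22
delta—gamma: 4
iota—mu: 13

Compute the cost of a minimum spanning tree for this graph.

77

Prim's algorithm from gamma:
Step 1: cheapest edge leaving the tree is delta—gamma (4); add delta.
Step 2: cheapest edge leaving the tree is gamma—iota (16); add iota.
Step 3: cheapest edge leaving the tree is iota—mu (13); add mu.
Step 4: cheapest edge leaving the tree is delta—zeta (18); add zeta.
Step 5: cheapest edge leaving the tree is eta—zeta (7); add eta.
Step 6: cheapest edge leaving the tree is gamma—kappa (19); add kappa.
MST edges: delta—gamma, gamma—iota, iota—mu, delta—zeta, eta—zeta, gamma—kappa; total weight 4+16+13+18+7+19 = 77.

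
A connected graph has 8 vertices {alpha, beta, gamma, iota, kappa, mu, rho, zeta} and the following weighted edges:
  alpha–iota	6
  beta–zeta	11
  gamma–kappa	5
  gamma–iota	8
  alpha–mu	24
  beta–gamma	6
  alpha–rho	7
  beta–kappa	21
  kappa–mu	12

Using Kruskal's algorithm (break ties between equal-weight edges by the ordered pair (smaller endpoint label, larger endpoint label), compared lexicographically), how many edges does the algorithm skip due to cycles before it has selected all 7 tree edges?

0

Sort edges by weight, then run Kruskal:
gamma–kappa (5): add — endpoints in different components.
alpha–iota (6): add — endpoints in different components.
beta–gamma (6): add — endpoints in different components.
alpha–rho (7): add — endpoints in different components.
gamma–iota (8): add — endpoints in different components.
beta–zeta (11): add — endpoints in different components.
kappa–mu (12): add — endpoints in different components.
Edges rejected before the tree was complete: 0.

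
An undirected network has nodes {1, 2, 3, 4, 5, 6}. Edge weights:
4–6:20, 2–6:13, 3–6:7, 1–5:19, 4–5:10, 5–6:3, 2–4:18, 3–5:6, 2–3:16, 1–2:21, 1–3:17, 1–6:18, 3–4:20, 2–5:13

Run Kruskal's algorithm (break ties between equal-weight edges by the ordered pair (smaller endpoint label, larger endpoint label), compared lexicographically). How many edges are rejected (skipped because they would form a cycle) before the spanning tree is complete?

Kruskal: consider edges lightest-first.
5–6 (3): add. Components now {1} {2} {3} {4} {5,6}
3–5 (6): add. Components now {1} {2} {3,5,6} {4}
3–6 (7): skip — 3 and 6 already connected.
4–5 (10): add. Components now {1} {2} {3,4,5,6}
2–5 (13): add. Components now {1} {2,3,4,5,6}
2–6 (13): skip — 2 and 6 already connected.
2–3 (16): skip — 2 and 3 already connected.
1–3 (17): add. Components now {1,2,3,4,5,6}
Edges rejected before the tree was complete: 3.

3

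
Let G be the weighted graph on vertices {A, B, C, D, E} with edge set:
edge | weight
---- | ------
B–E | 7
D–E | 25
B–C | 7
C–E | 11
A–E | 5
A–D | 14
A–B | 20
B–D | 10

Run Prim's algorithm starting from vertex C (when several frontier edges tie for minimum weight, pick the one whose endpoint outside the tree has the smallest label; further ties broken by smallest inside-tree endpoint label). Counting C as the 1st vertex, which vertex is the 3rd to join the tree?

E

Grow the tree from C using Prim:
Step 1: frontier [B–C 7, C–E 11] → take B–C (7); add B.
Step 2: frontier [B–E 7, B–D 10, A–B 20, C–E 11] → take B–E (7); add E.
Step 3: frontier [B–D 10, A–B 20, A–E 5, D–E 25] → take A–E (5); add A.
Step 4: frontier [A–D 14, B–D 10, D–E 25] → take B–D (10); add D.
Vertex order: C, B, E, A, D. The 3rd vertex is E.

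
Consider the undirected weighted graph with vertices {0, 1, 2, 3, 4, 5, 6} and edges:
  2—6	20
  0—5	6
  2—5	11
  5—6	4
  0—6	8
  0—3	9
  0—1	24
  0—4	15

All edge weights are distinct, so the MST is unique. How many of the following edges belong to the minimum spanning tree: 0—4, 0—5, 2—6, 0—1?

Kruskal: consider edges lightest-first.
5—6 (4): add. Components now {0} {1} {2} {3} {4} {5,6}
0—5 (6): add. Components now {0,5,6} {1} {2} {3} {4}
0—6 (8): skip — 0 and 6 already connected.
0—3 (9): add. Components now {0,3,5,6} {1} {2} {4}
2—5 (11): add. Components now {0,2,3,5,6} {1} {4}
0—4 (15): add. Components now {0,2,3,4,5,6} {1}
2—6 (20): skip — 2 and 6 already connected.
0—1 (24): add. Components now {0,1,2,3,4,5,6}
MST edge set: {5—6, 0—5, 0—3, 2—5, 0—4, 0—1}.
Of the listed edges, {0—4, 0—5, 0—1} are in the MST → 3.

3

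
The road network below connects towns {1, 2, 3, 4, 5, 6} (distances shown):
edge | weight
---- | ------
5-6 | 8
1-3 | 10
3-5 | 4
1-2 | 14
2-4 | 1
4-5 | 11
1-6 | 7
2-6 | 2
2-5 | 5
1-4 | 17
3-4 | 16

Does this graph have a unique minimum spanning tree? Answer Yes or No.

Yes

Kruskal's algorithm — process edges by increasing weight (ties by edge label):
2-4 (1): add — endpoints in different components.
2-6 (2): add — endpoints in different components.
3-5 (4): add — endpoints in different components.
2-5 (5): add — endpoints in different components.
1-6 (7): add — endpoints in different components.
Every non-tree edge has weight strictly greater than the heaviest edge on the tree path between its endpoints, so the MST is unique.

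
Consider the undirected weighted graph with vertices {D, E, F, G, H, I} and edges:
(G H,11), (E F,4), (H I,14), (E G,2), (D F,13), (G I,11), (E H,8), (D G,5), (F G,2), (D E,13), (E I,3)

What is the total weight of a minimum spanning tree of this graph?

Prim, starting at I.
Step 1: frontier [E I 3, G I 11, H I 14] → take E I (3); add E.
Step 2: frontier [E G 2, E F 4, E H 8, D E 13, G I 11, H I 14] → take E G (2); add G.
Step 3: frontier [E F 4, E H 8, D E 13, F G 2, D G 5, G H 11, H I 14] → take F G (2); add F.
Step 4: frontier [E H 8, D E 13, D F 13, D G 5, G H 11, H I 14] → take D G (5); add D.
Step 5: frontier [E H 8, G H 11, H I 14] → take E H (8); add H.
MST edges: E I, E G, F G, D G, E H; total weight 3+2+2+5+8 = 20.

20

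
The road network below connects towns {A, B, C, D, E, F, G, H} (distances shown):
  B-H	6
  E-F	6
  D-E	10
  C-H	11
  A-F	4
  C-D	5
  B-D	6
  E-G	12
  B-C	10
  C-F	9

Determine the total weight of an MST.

48

Kruskal's algorithm — process edges by increasing weight (ties by edge label):
A-F (4): add — endpoints in different components.
C-D (5): add — endpoints in different components.
B-D (6): add — endpoints in different components.
B-H (6): add — endpoints in different components.
E-F (6): add — endpoints in different components.
C-F (9): add — endpoints in different components.
B-C (10): skip — B and C already connected.
D-E (10): skip — D and E already connected.
C-H (11): skip — C and H already connected.
E-G (12): add — endpoints in different components.
MST edges: A-F, C-D, B-D, B-H, E-F, C-F, E-G; total weight 4+5+6+6+6+9+12 = 48.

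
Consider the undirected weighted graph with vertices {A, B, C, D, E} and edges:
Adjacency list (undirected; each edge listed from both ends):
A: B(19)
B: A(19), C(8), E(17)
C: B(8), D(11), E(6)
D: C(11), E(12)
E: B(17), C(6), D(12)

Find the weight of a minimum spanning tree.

44

Prim's algorithm from B:
Step 1: frontier [B–C 8, B–E 17, A–B 19] → take B–C (8); add C.
Step 2: frontier [B–E 17, A–B 19, C–E 6, C–D 11] → take C–E (6); add E.
Step 3: frontier [A–B 19, C–D 11, D–E 12] → take C–D (11); add D.
Step 4: frontier [A–B 19] → take A–B (19); add A.
MST edges: B–C, C–E, C–D, A–B; total weight 8+6+11+19 = 44.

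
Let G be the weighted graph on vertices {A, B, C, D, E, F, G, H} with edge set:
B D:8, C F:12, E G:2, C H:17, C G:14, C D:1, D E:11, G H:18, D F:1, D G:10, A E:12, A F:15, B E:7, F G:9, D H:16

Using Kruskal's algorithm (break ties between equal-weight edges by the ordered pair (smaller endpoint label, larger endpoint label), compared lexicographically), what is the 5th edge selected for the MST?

B-D

Kruskal: consider edges lightest-first.
C D (1): add — endpoints in different components.
D F (1): add — endpoints in different components.
E G (2): add — endpoints in different components.
B E (7): add — endpoints in different components.
B D (8): add — endpoints in different components.
F G (9): skip — F and G already connected.
D G (10): skip — D and G already connected.
D E (11): skip — D and E already connected.
A E (12): add — endpoints in different components.
C F (12): skip — C and F already connected.
C G (14): skip — C and G already connected.
A F (15): skip — A and F already connected.
D H (16): add — endpoints in different components.
The 5th edge added is B D.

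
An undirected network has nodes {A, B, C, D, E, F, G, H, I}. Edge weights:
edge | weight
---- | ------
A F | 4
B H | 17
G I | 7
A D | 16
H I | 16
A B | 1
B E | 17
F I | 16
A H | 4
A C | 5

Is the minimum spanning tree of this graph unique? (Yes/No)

No

Kruskal's algorithm — process edges by increasing weight (ties by edge label):
A B (1): add — endpoints in different components.
A F (4): add — endpoints in different components.
A H (4): add — endpoints in different components.
A C (5): add — endpoints in different components.
G I (7): add — endpoints in different components.
A D (16): add — endpoints in different components.
F I (16): add — endpoints in different components.
H I (16): skip — H and I already connected.
B E (17): add — endpoints in different components.
Non-tree edge H I has weight 16, equal to the heaviest edge on its tree cycle — swapping gives another MST of the same weight. Not unique.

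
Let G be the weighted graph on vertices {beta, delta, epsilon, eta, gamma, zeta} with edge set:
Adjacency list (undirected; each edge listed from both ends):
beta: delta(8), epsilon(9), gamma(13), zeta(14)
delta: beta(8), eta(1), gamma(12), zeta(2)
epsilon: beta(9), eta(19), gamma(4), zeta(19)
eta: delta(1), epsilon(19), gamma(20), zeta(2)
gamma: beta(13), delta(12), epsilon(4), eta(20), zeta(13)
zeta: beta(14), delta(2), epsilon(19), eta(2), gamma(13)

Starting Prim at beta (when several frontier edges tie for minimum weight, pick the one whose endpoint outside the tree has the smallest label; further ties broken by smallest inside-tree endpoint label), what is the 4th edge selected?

beta-epsilon

Grow the tree from beta using Prim:
Step 1: cheapest edge leaving the tree is beta—delta (8); add delta.
Step 2: cheapest edge leaving the tree is delta—eta (1); add eta.
Step 3: cheapest edge leaving the tree is delta—zeta (2); add zeta.
Step 4: cheapest edge leaving the tree is beta—epsilon (9); add epsilon.
Step 5: cheapest edge leaving the tree is epsilon—gamma (4); add gamma.
The 4th edge added is beta—epsilon.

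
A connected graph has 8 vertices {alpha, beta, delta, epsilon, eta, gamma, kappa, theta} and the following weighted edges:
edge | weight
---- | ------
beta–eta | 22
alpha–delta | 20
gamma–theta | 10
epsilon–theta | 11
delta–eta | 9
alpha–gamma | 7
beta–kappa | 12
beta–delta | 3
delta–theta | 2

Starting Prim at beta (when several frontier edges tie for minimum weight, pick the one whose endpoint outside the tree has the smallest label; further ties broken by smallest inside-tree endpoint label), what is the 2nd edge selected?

Prim's algorithm from beta:
Step 1: cheapest edge leaving the tree is beta–delta (3); add delta.
Step 2: cheapest edge leaving the tree is delta–theta (2); add theta.
Step 3: cheapest edge leaving the tree is delta–eta (9); add eta.
Step 4: cheapest edge leaving the tree is gamma–theta (10); add gamma.
Step 5: cheapest edge leaving the tree is alpha–gamma (7); add alpha.
Step 6: cheapest edge leaving the tree is epsilon–theta (11); add epsilon.
Step 7: cheapest edge leaving the tree is beta–kappa (12); add kappa.
The 2nd edge added is delta–theta.

delta-theta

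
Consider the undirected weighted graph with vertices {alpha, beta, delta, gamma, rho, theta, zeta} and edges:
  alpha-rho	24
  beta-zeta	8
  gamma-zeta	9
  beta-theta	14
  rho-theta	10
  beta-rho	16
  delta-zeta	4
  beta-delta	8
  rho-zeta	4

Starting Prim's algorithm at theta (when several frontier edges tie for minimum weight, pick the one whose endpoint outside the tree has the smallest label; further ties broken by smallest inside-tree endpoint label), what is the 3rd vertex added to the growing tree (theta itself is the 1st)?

zeta

Grow the tree from theta using Prim:
Step 1: cheapest edge leaving the tree is rho-theta (10); add rho.
Step 2: cheapest edge leaving the tree is rho-zeta (4); add zeta.
Step 3: cheapest edge leaving the tree is delta-zeta (4); add delta.
Step 4: cheapest edge leaving the tree is beta-delta (8); add beta.
Step 5: cheapest edge leaving the tree is gamma-zeta (9); add gamma.
Step 6: cheapest edge leaving the tree is alpha-rho (24); add alpha.
Vertex order: theta, rho, zeta, delta, beta, gamma, alpha. The 3rd vertex is zeta.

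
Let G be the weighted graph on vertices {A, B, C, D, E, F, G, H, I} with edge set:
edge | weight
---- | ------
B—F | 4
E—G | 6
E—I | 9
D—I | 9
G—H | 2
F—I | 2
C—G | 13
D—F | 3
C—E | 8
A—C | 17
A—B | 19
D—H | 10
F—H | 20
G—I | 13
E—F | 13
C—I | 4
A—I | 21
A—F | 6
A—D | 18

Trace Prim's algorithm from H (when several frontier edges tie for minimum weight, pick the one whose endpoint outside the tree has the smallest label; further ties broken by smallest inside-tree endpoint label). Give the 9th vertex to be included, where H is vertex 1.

A

Prim's algorithm from H:
Step 1: cheapest edge leaving the tree is G—H (2); add G.
Step 2: cheapest edge leaving the tree is E—G (6); add E.
Step 3: cheapest edge leaving the tree is C—E (8); add C.
Step 4: cheapest edge leaving the tree is C—I (4); add I.
Step 5: cheapest edge leaving the tree is F—I (2); add F.
Step 6: cheapest edge leaving the tree is D—F (3); add D.
Step 7: cheapest edge leaving the tree is B—F (4); add B.
Step 8: cheapest edge leaving the tree is A—F (6); add A.
Vertex order: H, G, E, C, I, F, D, B, A. The 9th vertex is A.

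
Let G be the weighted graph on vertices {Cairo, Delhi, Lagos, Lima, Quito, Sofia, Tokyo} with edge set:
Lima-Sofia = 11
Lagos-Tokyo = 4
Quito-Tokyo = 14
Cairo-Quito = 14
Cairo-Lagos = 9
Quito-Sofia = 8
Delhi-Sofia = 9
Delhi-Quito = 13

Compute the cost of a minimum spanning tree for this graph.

55

Kruskal: consider edges lightest-first.
Lagos-Tokyo (4): add. Components now {Cairo} {Lima} {Delhi} {Lagos,Tokyo} {Sofia} {Quito}
Quito-Sofia (8): add. Components now {Cairo} {Lima} {Delhi} {Lagos,Tokyo} {Quito,Sofia}
Cairo-Lagos (9): add. Components now {Cairo,Lagos,Tokyo} {Lima} {Delhi} {Quito,Sofia}
Delhi-Sofia (9): add. Components now {Cairo,Lagos,Tokyo} {Lima} {Delhi,Quito,Sofia}
Lima-Sofia (11): add. Components now {Cairo,Lagos,Tokyo} {Delhi,Lima,Quito,Sofia}
Delhi-Quito (13): skip — Delhi and Quito already connected.
Cairo-Quito (14): add. Components now {Cairo,Delhi,Lagos,Lima,Quito,Sofia,Tokyo}
MST edges: Lagos-Tokyo, Quito-Sofia, Cairo-Lagos, Delhi-Sofia, Lima-Sofia, Cairo-Quito; total weight 4+8+9+9+11+14 = 55.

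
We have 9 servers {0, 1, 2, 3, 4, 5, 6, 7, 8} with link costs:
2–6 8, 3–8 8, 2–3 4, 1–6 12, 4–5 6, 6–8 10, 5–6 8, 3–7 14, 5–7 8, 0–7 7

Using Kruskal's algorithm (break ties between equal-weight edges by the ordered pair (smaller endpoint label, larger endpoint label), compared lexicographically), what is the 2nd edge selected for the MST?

4-5

Kruskal's algorithm — process edges by increasing weight (ties by edge label):
2–3 (4): add — endpoints in different components.
4–5 (6): add — endpoints in different components.
0–7 (7): add — endpoints in different components.
2–6 (8): add — endpoints in different components.
3–8 (8): add — endpoints in different components.
5–6 (8): add — endpoints in different components.
5–7 (8): add — endpoints in different components.
6–8 (10): skip — 6 and 8 already connected.
1–6 (12): add — endpoints in different components.
The 2nd edge added is 4–5.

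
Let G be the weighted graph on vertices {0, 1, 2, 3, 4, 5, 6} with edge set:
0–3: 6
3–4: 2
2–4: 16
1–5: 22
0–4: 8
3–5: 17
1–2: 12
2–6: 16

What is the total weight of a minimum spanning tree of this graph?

69

Kruskal's algorithm — process edges by increasing weight (ties by edge label):
3–4 (2): add. Components now {0} {1} {2} {3,4} {5} {6}
0–3 (6): add. Components now {0,3,4} {1} {2} {5} {6}
0–4 (8): skip — 0 and 4 already connected.
1–2 (12): add. Components now {0,3,4} {1,2} {5} {6}
2–4 (16): add. Components now {0,1,2,3,4} {5} {6}
2–6 (16): add. Components now {0,1,2,3,4,6} {5}
3–5 (17): add. Components now {0,1,2,3,4,5,6}
MST edges: 3–4, 0–3, 1–2, 2–4, 2–6, 3–5; total weight 2+6+12+16+16+17 = 69.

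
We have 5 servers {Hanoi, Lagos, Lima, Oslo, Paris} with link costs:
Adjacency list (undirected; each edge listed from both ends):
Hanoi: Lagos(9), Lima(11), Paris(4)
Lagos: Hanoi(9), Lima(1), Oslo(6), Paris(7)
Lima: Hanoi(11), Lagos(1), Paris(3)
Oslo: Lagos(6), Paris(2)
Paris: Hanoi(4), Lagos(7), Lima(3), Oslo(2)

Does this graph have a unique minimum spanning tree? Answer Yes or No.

Yes

Kruskal: consider edges lightest-first.
Lagos Lima (1): add. Components now {Lagos,Lima} {Paris} {Hanoi} {Oslo}
Oslo Paris (2): add. Components now {Lagos,Lima} {Oslo,Paris} {Hanoi}
Lima Paris (3): add. Components now {Lagos,Lima,Oslo,Paris} {Hanoi}
Hanoi Paris (4): add. Components now {Hanoi,Lagos,Lima,Oslo,Paris}
Every non-tree edge has weight strictly greater than the heaviest edge on the tree path between its endpoints, so the MST is unique.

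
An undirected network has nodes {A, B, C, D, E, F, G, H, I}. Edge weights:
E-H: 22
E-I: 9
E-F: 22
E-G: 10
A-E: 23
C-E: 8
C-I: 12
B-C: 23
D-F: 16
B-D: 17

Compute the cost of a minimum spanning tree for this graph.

127

Grow the tree from G using Prim:
Step 1: cheapest edge leaving the tree is E-G (10); add E.
Step 2: cheapest edge leaving the tree is C-E (8); add C.
Step 3: cheapest edge leaving the tree is E-I (9); add I.
Step 4: cheapest edge leaving the tree is E-F (22); add F.
Step 5: cheapest edge leaving the tree is D-F (16); add D.
Step 6: cheapest edge leaving the tree is B-D (17); add B.
Step 7: cheapest edge leaving the tree is E-H (22); add H.
Step 8: cheapest edge leaving the tree is A-E (23); add A.
MST edges: E-G, C-E, E-I, E-F, D-F, B-D, E-H, A-E; total weight 10+8+9+22+16+17+22+23 = 127.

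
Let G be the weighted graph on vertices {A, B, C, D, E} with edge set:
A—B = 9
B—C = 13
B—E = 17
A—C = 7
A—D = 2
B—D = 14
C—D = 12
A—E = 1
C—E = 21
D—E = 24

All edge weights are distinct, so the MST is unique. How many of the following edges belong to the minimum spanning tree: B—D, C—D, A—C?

1

Kruskal's algorithm — process edges by increasing weight (ties by edge label):
A—E (1): add — endpoints in different components.
A—D (2): add — endpoints in different components.
A—C (7): add — endpoints in different components.
A—B (9): add — endpoints in different components.
MST edge set: {A—E, A—D, A—C, A—B}.
Of the listed edges, {A—C} are in the MST → 1.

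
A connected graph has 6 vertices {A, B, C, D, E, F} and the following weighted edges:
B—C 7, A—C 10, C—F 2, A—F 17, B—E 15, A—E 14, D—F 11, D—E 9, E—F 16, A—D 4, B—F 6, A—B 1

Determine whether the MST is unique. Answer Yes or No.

Kruskal's algorithm — process edges by increasing weight (ties by edge label):
A—B (1): add — endpoints in different components.
C—F (2): add — endpoints in different components.
A—D (4): add — endpoints in different components.
B—F (6): add — endpoints in different components.
B—C (7): skip — B and C already connected.
D—E (9): add — endpoints in different components.
Every non-tree edge has weight strictly greater than the heaviest edge on the tree path between its endpoints, so the MST is unique.

Yes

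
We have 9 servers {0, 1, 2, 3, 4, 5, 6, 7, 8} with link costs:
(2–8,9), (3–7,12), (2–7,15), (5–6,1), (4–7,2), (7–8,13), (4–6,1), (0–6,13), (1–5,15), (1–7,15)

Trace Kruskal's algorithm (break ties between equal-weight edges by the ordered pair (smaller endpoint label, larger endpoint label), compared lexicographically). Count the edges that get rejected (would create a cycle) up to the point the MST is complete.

Kruskal's algorithm — process edges by increasing weight (ties by edge label):
4–6 (1): add — endpoints in different components.
5–6 (1): add — endpoints in different components.
4–7 (2): add — endpoints in different components.
2–8 (9): add — endpoints in different components.
3–7 (12): add — endpoints in different components.
0–6 (13): add — endpoints in different components.
7–8 (13): add — endpoints in different components.
1–5 (15): add — endpoints in different components.
Edges rejected before the tree was complete: 0.

0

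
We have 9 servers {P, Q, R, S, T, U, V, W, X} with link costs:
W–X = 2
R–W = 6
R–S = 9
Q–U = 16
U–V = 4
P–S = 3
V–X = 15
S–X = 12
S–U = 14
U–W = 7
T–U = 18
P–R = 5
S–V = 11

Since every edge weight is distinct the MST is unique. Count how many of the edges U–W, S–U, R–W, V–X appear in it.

2

Kruskal: consider edges lightest-first.
W–X (2): add — endpoints in different components.
P–S (3): add — endpoints in different components.
U–V (4): add — endpoints in different components.
P–R (5): add — endpoints in different components.
R–W (6): add — endpoints in different components.
U–W (7): add — endpoints in different components.
R–S (9): skip — S and R already connected.
S–V (11): skip — V and S already connected.
S–X (12): skip — S and X already connected.
S–U (14): skip — S and U already connected.
V–X (15): skip — V and X already connected.
Q–U (16): add — endpoints in different components.
T–U (18): add — endpoints in different components.
MST edge set: {W–X, P–S, U–V, P–R, R–W, U–W, Q–U, T–U}.
Of the listed edges, {U–W, R–W} are in the MST → 2.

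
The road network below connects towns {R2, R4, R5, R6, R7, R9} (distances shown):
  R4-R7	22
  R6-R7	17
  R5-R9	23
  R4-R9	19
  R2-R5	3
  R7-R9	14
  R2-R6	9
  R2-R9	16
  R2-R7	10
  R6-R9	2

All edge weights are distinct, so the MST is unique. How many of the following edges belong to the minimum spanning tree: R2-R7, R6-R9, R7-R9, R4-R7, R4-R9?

3

Kruskal's algorithm — process edges by increasing weight (ties by edge label):
R6-R9 (2): add. Components now {R6,R9} {R4} {R7} {R2} {R5}
R2-R5 (3): add. Components now {R6,R9} {R4} {R7} {R2,R5}
R2-R6 (9): add. Components now {R2,R5,R6,R9} {R4} {R7}
R2-R7 (10): add. Components now {R2,R5,R6,R7,R9} {R4}
R7-R9 (14): skip — R9 and R7 already connected.
R2-R9 (16): skip — R9 and R2 already connected.
R6-R7 (17): skip — R7 and R6 already connected.
R4-R9 (19): add. Components now {R2,R4,R5,R6,R7,R9}
MST edge set: {R6-R9, R2-R5, R2-R6, R2-R7, R4-R9}.
Of the listed edges, {R2-R7, R6-R9, R4-R9} are in the MST → 3.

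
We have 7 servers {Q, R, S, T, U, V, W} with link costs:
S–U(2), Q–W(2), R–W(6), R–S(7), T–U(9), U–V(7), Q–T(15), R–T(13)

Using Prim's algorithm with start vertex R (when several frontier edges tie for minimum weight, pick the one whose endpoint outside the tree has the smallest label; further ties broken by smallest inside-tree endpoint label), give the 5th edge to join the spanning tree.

U-V

Prim's algorithm from R:
Step 1: frontier [R–W 6, R–S 7, R–T 13] → take R–W (6); add W.
Step 2: frontier [R–S 7, R–T 13, Q–W 2] → take Q–W (2); add Q.
Step 3: frontier [Q–T 15, R–S 7, R–T 13] → take R–S (7); add S.
Step 4: frontier [Q–T 15, R–T 13, S–U 2] → take S–U (2); add U.
Step 5: frontier [Q–T 15, R–T 13, U–V 7, T–U 9] → take U–V (7); add V.
Step 6: frontier [Q–T 15, R–T 13, T–U 9] → take T–U (9); add T.
The 5th edge added is U–V.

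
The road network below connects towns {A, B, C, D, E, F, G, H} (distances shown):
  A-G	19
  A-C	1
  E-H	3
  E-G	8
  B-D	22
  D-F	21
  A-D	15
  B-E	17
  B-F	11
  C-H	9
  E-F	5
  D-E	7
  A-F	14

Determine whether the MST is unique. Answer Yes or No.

Yes

Sort edges by weight, then run Kruskal:
A-C (1): add — endpoints in different components.
E-H (3): add — endpoints in different components.
E-F (5): add — endpoints in different components.
D-E (7): add — endpoints in different components.
E-G (8): add — endpoints in different components.
C-H (9): add — endpoints in different components.
B-F (11): add — endpoints in different components.
Every non-tree edge has weight strictly greater than the heaviest edge on the tree path between its endpoints, so the MST is unique.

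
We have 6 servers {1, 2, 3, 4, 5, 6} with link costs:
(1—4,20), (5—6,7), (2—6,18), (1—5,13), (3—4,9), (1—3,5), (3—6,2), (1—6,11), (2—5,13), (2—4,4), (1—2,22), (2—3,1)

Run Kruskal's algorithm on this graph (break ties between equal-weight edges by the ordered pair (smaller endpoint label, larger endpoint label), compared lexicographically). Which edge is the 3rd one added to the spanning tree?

2-4

Kruskal: consider edges lightest-first.
2—3 (1): add — endpoints in different components.
3—6 (2): add — endpoints in different components.
2—4 (4): add — endpoints in different components.
1—3 (5): add — endpoints in different components.
5—6 (7): add — endpoints in different components.
The 3rd edge added is 2—4.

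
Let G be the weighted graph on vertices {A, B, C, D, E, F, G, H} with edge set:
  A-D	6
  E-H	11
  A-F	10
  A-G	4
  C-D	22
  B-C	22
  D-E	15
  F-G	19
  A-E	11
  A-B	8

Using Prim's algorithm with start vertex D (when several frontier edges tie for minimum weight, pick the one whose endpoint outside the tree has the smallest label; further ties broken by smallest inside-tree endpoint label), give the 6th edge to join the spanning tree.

E-H

Prim, starting at D.
Step 1: cheapest edge leaving the tree is A-D (6); add A.
Step 2: cheapest edge leaving the tree is A-G (4); add G.
Step 3: cheapest edge leaving the tree is A-B (8); add B.
Step 4: cheapest edge leaving the tree is A-F (10); add F.
Step 5: cheapest edge leaving the tree is A-E (11); add E.
Step 6: cheapest edge leaving the tree is E-H (11); add H.
Step 7: cheapest edge leaving the tree is B-C (22); add C.
The 6th edge added is E-H.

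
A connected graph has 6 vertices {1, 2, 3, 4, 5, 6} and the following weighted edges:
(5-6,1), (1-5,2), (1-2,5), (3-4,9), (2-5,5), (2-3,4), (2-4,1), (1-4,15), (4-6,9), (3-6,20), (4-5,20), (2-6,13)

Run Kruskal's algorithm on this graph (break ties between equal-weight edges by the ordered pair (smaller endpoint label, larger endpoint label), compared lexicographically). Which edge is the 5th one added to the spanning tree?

1-2

Kruskal's algorithm — process edges by increasing weight (ties by edge label):
2-4 (1): add — endpoints in different components.
5-6 (1): add — endpoints in different components.
1-5 (2): add — endpoints in different components.
2-3 (4): add — endpoints in different components.
1-2 (5): add — endpoints in different components.
The 5th edge added is 1-2.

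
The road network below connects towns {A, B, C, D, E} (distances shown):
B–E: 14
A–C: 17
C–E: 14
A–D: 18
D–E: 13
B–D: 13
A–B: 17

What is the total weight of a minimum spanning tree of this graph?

57

Kruskal's algorithm — process edges by increasing weight (ties by edge label):
B–D (13): add — endpoints in different components.
D–E (13): add — endpoints in different components.
B–E (14): skip — B and E already connected.
C–E (14): add — endpoints in different components.
A–B (17): add — endpoints in different components.
MST edges: B–D, D–E, C–E, A–B; total weight 13+13+14+17 = 57.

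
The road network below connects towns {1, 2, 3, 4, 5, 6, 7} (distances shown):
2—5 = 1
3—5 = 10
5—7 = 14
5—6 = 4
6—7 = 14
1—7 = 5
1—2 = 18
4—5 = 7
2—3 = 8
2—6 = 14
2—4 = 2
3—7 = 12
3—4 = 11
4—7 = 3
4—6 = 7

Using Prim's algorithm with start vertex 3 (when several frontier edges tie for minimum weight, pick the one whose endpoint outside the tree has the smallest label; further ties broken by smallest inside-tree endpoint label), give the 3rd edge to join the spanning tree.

Grow the tree from 3 using Prim:
Step 1: cheapest edge leaving the tree is 2—3 (8); add 2.
Step 2: cheapest edge leaving the tree is 2—5 (1); add 5.
Step 3: cheapest edge leaving the tree is 2—4 (2); add 4.
Step 4: cheapest edge leaving the tree is 4—7 (3); add 7.
Step 5: cheapest edge leaving the tree is 5—6 (4); add 6.
Step 6: cheapest edge leaving the tree is 1—7 (5); add 1.
The 3rd edge added is 2—4.

2-4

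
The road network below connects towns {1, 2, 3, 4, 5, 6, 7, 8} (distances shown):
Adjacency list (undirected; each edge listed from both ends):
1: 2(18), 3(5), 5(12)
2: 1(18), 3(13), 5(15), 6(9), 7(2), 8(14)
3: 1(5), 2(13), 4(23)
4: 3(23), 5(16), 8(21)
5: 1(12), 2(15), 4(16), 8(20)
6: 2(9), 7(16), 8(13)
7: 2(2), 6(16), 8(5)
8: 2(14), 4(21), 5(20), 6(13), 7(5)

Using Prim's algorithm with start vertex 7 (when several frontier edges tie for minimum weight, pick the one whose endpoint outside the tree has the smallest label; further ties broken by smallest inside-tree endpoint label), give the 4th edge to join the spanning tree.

Prim, starting at 7.
Step 1: cheapest edge leaving the tree is 2—7 (2); add 2.
Step 2: cheapest edge leaving the tree is 7—8 (5); add 8.
Step 3: cheapest edge leaving the tree is 2—6 (9); add 6.
Step 4: cheapest edge leaving the tree is 2—3 (13); add 3.
Step 5: cheapest edge leaving the tree is 1—3 (5); add 1.
Step 6: cheapest edge leaving the tree is 1—5 (12); add 5.
Step 7: cheapest edge leaving the tree is 4—5 (16); add 4.
The 4th edge added is 2—3.

2-3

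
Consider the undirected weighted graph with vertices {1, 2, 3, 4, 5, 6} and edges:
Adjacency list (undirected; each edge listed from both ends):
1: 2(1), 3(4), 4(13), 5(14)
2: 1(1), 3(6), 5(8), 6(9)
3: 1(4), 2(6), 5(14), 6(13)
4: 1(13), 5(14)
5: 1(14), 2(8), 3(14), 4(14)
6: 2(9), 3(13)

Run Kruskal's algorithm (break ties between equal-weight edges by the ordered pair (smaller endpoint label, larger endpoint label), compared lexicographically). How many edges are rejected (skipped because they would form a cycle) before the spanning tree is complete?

1

Kruskal: consider edges lightest-first.
1–2 (1): add. Components now {1,2} {3} {4} {5} {6}
1–3 (4): add. Components now {1,2,3} {4} {5} {6}
2–3 (6): skip — 2 and 3 already connected.
2–5 (8): add. Components now {1,2,3,5} {4} {6}
2–6 (9): add. Components now {1,2,3,5,6} {4}
1–4 (13): add. Components now {1,2,3,4,5,6}
Edges rejected before the tree was complete: 1.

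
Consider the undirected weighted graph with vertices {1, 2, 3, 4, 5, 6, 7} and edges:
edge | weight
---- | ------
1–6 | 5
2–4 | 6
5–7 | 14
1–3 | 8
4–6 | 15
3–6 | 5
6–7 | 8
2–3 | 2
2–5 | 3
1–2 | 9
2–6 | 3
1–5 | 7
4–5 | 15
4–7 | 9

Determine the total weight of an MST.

27

Prim's algorithm from 6:
Step 1: cheapest edge leaving the tree is 2–6 (3); add 2.
Step 2: cheapest edge leaving the tree is 2–3 (2); add 3.
Step 3: cheapest edge leaving the tree is 2–5 (3); add 5.
Step 4: cheapest edge leaving the tree is 1–6 (5); add 1.
Step 5: cheapest edge leaving the tree is 2–4 (6); add 4.
Step 6: cheapest edge leaving the tree is 6–7 (8); add 7.
MST edges: 2–6, 2–3, 2–5, 1–6, 2–4, 6–7; total weight 3+2+3+5+6+8 = 27.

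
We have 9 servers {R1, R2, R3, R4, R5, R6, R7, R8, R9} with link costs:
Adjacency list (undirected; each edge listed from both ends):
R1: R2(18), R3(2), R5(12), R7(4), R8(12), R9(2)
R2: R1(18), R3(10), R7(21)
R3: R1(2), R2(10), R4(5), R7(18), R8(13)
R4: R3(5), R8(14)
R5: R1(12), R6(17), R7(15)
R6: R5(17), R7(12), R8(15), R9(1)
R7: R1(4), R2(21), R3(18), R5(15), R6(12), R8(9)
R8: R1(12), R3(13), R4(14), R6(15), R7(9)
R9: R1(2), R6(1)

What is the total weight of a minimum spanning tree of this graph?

45

Grow the tree from R4 using Prim:
Step 1: cheapest edge leaving the tree is R3–R4 (5); add R3.
Step 2: cheapest edge leaving the tree is R1–R3 (2); add R1.
Step 3: cheapest edge leaving the tree is R1–R9 (2); add R9.
Step 4: cheapest edge leaving the tree is R6–R9 (1); add R6.
Step 5: cheapest edge leaving the tree is R1–R7 (4); add R7.
Step 6: cheapest edge leaving the tree is R7–R8 (9); add R8.
Step 7: cheapest edge leaving the tree is R2–R3 (10); add R2.
Step 8: cheapest edge leaving the tree is R1–R5 (12); add R5.
MST edges: R3–R4, R1–R3, R1–R9, R6–R9, R1–R7, R7–R8, R2–R3, R1–R5; total weight 5+2+2+1+4+9+10+12 = 45.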